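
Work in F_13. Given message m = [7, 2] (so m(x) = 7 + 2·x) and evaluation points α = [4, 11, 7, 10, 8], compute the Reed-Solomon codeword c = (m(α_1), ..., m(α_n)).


c = [2, 3, 8, 1, 10]

Message polynomial: m(x) = 7 + 2·x (mod 13).
For each evaluation point α_i, compute m(α_i) mod 13:
  α_1 = 4: Horner steps 2 → 2, so m(4) = 2.
  α_2 = 11: Horner steps 2 → 3, so m(11) = 3.
  α_3 = 7: Horner steps 2 → 8, so m(7) = 8.
  α_4 = 10: Horner steps 2 → 1, so m(10) = 1.
  α_5 = 8: Horner steps 2 → 10, so m(8) = 10.
Codeword c = [2, 3, 8, 1, 10] ∈ F_13^5.


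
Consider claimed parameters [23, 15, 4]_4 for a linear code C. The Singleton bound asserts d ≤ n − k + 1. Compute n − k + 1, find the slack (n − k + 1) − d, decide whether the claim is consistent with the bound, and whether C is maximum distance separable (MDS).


Singleton RHS = n − k + 1 = 9, slack = 5, bound satisfied, not MDS.

Singleton bound: d ≤ n − k + 1.
Here n = 23, k = 15, so n − k + 1 = 9.
Given d = 4, check d ≤ 9: YES.
Slack = (n − k + 1) − d = 5.
The code is NOT MDS (slack = 5 > 0).
Description: the claimed parameters are [23, 15, 4]_4; such a code would be non-MDS.


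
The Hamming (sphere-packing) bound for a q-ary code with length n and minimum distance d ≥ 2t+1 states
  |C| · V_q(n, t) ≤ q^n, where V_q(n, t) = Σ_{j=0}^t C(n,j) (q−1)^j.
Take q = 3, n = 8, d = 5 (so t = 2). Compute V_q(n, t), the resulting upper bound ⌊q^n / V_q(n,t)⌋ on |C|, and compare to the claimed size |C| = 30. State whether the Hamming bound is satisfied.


V_q(n, t) = 129, q^n = 6561, Hamming bound = 50, |C| = 30 ≤ bound (satisfied).

Step 1: Compute V_q(n, t) = Σ_{j=0}^2 C(n, j) (q−1)^j.
  j = 0: C(8,0)·(2)^0 = 1·1 = 1.
  j = 1: C(8,1)·(2)^1 = 8·2 = 16.
  j = 2: C(8,2)·(2)^2 = 28·4 = 112.
  V_q(n, t) = 1 + 16 + 112 = 129.
Step 2: q^n = 3^8 = 6561.
Step 3: Hamming bound ⌊q^n / V_q(n,t)⌋ = ⌊6561/129⌋ = 50.
Step 4: Compare |C| = 30 to 50: satisfied.
The claimed |C| lies below the Hamming bound.


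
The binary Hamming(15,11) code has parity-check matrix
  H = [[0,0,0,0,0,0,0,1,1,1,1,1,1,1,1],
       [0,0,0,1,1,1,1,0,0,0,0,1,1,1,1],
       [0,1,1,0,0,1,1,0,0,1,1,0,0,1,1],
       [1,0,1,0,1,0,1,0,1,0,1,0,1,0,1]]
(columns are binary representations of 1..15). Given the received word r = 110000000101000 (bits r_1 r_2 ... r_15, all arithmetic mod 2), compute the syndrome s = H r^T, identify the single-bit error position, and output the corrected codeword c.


s = (0, 1, 0, 1)^T, error position = 5, corrected codeword c = 110010000101000

Compute s = H r^T mod 2 one row at a time:
  s_1 = 0 + 0 + 1 + 0 + 1 + 0 + 0 + 0 = 2 ≡ 0 (mod 2).
  s_2 = 0 + 0 + 0 + 0 + 1 + 0 + 0 + 0 = 1 ≡ 1 (mod 2).
  s_3 = 1 + 0 + 0 + 0 + 1 + 0 + 0 + 0 = 2 ≡ 0 (mod 2).
  s_4 = 1 + 0 + 0 + 0 + 0 + 0 + 0 + 0 = 1 ≡ 1 (mod 2).
s = (0, 1, 0, 1)^T — this equals column 5 of H (binary 0101), so error is at position 5.
Correct: flip bit 5 of r = 110000000101000 to get c = 110010000101000.


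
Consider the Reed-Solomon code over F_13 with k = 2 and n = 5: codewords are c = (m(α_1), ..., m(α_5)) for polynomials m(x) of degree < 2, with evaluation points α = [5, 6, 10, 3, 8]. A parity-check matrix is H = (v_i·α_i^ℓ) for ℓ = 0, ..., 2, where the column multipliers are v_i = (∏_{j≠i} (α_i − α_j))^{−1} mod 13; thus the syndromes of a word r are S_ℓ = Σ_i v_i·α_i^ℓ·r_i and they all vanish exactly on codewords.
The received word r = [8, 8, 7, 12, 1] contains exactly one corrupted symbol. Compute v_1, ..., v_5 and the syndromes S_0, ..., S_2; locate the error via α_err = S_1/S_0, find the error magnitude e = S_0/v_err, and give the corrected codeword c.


S = (9, 6, 4), error at position 1, error magnitude e = 3, c = [5, 8, 7, 12, 1].

Step 1: column multipliers v_i = (∏_{j≠i}(α_i − α_j))^{−1} mod 13.
  i = 1 (α = 5): (5−6)(5−10)(5−3)(5−8) = (−1)·(−5)·2·(−3) = −30 ≡ 9, so v_1 = 9^{−1} = 3 (mod 13).
  i = 2 (α = 6): (6−5)(6−10)(6−3)(6−8) = 1·(−4)·3·(−2) = 24 ≡ 11, so v_2 = 11^{−1} = 6 (mod 13).
  i = 3 (α = 10): (10−5)(10−6)(10−3)(10−8) = 5·4·7·2 = 280 ≡ 7, so v_3 = 7^{−1} = 2 (mod 13).
  i = 4 (α = 3): (3−5)(3−6)(3−10)(3−8) = (−2)·(−3)·(−7)·(−5) = 210 ≡ 2, so v_4 = 2^{−1} = 7 (mod 13).
  i = 5 (α = 8): (8−5)(8−6)(8−10)(8−3) = 3·2·(−2)·5 = −60 ≡ 5, so v_5 = 5^{−1} = 8 (mod 13).
  v = [3, 6, 2, 7, 8].
Step 2: syndromes of r = [8, 8, 7, 12, 1] (all sums mod 13).
  S_0 = Σ v_i r_i = 3·8 + 6·8 + 2·7 + 7·12 + 8·1 = 178 ≡ 9.
  S_1 = Σ v_i α_i r_i = 3·5·8 + 6·6·8 + 2·10·7 + 7·3·12 + 8·8·1 = 864 ≡ 6.
  α_i^2 mod 13 = [12, 10, 9, 9, 12].
  S_2 = Σ v_i α_i^2 r_i = 3·12·8 + 6·10·8 + 2·9·7 + 7·9·12 + 8·12·1 = 1746 ≡ 4.
  S = (9, 6, 4) ≠ 0, so r is not a codeword (an error is present).
Step 3: locate the error. For a single error e at position i, S_ℓ = v_i·e·α_i^ℓ, so α_err = S_1/S_0.
  S_0^{−1} = 9^{−1} = 3 (mod 13), so α_err = 6·3 = 18 ≡ 5 = α_1. Error position i = 1.
  Consistency check: S_2/S_1 = 4·11 = 44 ≡ 5 = α_err ✓ (single-error assumption holds).
Step 4: error magnitude e = S_0/v_1 = S_0·∏_{j≠1}(α_1 − α_j) = 9·9 = 81 ≡ 3 (mod 13).
Step 5: correct position 1: c_1 = r_1 − e = 8 − 3 ≡ 5 (mod 13). Hence c = [5, 8, 7, 12, 1].
  Check: interpolating c through the α_i gives m(x) = 3 + 3·x (degree < 2) with m(α_i) = c_i for every i, so c is indeed a codeword.


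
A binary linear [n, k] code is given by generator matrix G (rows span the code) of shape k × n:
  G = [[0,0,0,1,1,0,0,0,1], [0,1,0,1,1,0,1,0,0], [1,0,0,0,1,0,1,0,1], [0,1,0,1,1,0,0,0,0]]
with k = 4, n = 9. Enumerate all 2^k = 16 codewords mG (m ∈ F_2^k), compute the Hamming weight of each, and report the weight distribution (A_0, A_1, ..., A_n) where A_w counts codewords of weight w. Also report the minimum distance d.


Weight distribution: A_0 = 1, A_1 = 1, A_2 = 2, A_3 = 6, A_4 = 5, A_5 = 1. Minimum distance d = 1.

Enumerate all 2^4 = 16 messages m ∈ F_2^4.
For each, compute codeword c = mG in F_2^9, then tally its weight.
  m = 0000 → c = 000000000, weight = 0.
  m = 1000 → c = 000110001, weight = 3.
  m = 0100 → c = 010110100, weight = 4.
  m = 1100 → c = 010000101, weight = 3.
  m = 0010 → c = 100010101, weight = 4.
  m = 1010 → c = 100100100, weight = 3.
  m = 0110 → c = 110100001, weight = 4.
  m = 1110 → c = 110010000, weight = 3.
  m = 0001 → c = 010110000, weight = 3.
  m = 1001 → c = 010000001, weight = 2.
  m = 0101 → c = 000000100, weight = 1.
  m = 1101 → c = 000110101, weight = 4.
  m = 0011 → c = 110100101, weight = 5.
  m = 1011 → c = 110010100, weight = 4.
  m = 0111 → c = 100010001, weight = 3.
  m = 1111 → c = 100100000, weight = 2.
Tally weights:
  weight 0: 1 codewords.
  weight 1: 1 codewords.
  weight 2: 2 codewords.
  weight 3: 6 codewords.
  weight 4: 5 codewords.
  weight 5: 1 codewords.
Minimum distance d = smallest w > 0 with A_w > 0 = 1.
Sanity: Σ A_w = 16 = 2^4 = 16 ✓.


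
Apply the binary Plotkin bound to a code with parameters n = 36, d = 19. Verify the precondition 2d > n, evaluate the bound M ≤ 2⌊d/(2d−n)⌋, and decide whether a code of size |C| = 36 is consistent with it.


Plotkin bound M ≤ 18; given |C| = 36 > bound (violated).

Check applicability: 2d = 38, n = 36.
2d − n = 2 > 0, so Plotkin applies.
Compute d/(2d−n) = 19/2 ≈ 9.5000.
⌊d/(2d−n)⌋ = 9.
Plotkin bound: M ≤ 2·9 = 18.
Given |C| = 36, check: VIOLATED.
This |C| is above the Plotkin bound, so no binary code with n = 36, d = 19 and 36 codewords exists.


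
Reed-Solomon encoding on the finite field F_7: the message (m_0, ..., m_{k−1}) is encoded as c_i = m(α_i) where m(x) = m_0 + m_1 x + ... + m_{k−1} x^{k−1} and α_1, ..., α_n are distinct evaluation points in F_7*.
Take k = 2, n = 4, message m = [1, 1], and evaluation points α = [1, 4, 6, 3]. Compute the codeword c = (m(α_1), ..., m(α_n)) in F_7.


c = [2, 5, 0, 4]

Message polynomial: m(x) = 1 + 1·x (mod 7).
For each evaluation point α_i, compute m(α_i) mod 7:
  α_1 = 1: Horner steps 1 → 2, so m(1) = 2.
  α_2 = 4: Horner steps 1 → 5, so m(4) = 5.
  α_3 = 6: Horner steps 1 → 0, so m(6) = 0.
  α_4 = 3: Horner steps 1 → 4, so m(3) = 4.
Codeword c = [2, 5, 0, 4] ∈ F_7^4.


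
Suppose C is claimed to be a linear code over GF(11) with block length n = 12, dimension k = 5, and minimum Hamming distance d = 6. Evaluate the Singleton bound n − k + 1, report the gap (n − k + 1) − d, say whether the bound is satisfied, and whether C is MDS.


Singleton RHS = n − k + 1 = 8, slack = 2, bound satisfied, not MDS.

Singleton bound: d ≤ n − k + 1.
Here n = 12, k = 5, so n − k + 1 = 8.
Given d = 6, check d ≤ 8: YES.
Slack = (n − k + 1) − d = 2.
The code is NOT MDS (slack = 2 > 0).
Description: the claimed parameters are [12, 5, 6]_11; such a code would be non-MDS.


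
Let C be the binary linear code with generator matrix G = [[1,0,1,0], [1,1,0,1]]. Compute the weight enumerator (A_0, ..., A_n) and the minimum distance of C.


Weight distribution: A_0 = 1, A_2 = 1, A_3 = 2. Minimum distance d = 2.

Enumerate all 2^2 = 4 messages m ∈ F_2^2.
For each, compute codeword c = mG in F_2^4, then tally its weight.
  m = 00 → c = 0000, weight = 0.
  m = 10 → c = 1010, weight = 2.
  m = 01 → c = 1101, weight = 3.
  m = 11 → c = 0111, weight = 3.
Tally weights:
  weight 0: 1 codewords.
  weight 2: 1 codewords.
  weight 3: 2 codewords.
Minimum distance d = smallest w > 0 with A_w > 0 = 2.
Sanity: Σ A_w = 4 = 2^2 = 4 ✓.


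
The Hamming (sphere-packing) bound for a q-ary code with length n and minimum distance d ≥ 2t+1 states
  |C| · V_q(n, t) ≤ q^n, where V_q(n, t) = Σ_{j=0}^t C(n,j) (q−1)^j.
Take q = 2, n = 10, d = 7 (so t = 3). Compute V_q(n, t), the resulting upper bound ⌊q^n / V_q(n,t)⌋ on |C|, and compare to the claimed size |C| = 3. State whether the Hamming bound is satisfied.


V_q(n, t) = 176, q^n = 1024, Hamming bound = 5, |C| = 3 ≤ bound (satisfied).

Step 1: Compute V_q(n, t) = Σ_{j=0}^3 C(n, j) (q−1)^j.
  j = 0: C(10,0)·(1)^0 = 1·1 = 1.
  j = 1: C(10,1)·(1)^1 = 10·1 = 10.
  j = 2: C(10,2)·(1)^2 = 45·1 = 45.
  j = 3: C(10,3)·(1)^3 = 120·1 = 120.
  V_q(n, t) = 1 + 10 + 45 + 120 = 176.
Step 2: q^n = 2^10 = 1024.
Step 3: Hamming bound ⌊q^n / V_q(n,t)⌋ = ⌊1024/176⌋ = 5.
Step 4: Compare |C| = 3 to 5: satisfied.
The claimed |C| lies below the Hamming bound.


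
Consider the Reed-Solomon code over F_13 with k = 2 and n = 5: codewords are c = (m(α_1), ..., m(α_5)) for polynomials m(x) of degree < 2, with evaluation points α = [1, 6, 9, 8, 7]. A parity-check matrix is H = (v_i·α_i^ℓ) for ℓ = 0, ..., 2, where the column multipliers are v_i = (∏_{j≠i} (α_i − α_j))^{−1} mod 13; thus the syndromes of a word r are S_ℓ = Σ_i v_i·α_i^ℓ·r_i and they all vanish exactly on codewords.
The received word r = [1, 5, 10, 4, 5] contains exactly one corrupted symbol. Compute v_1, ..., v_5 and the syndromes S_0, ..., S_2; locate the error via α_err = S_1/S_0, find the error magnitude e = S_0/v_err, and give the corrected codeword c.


S = (6, 3, 8), error at position 5, error magnitude e = 7, c = [1, 5, 10, 4, 11].

Step 1: column multipliers v_i = (∏_{j≠i}(α_i − α_j))^{−1} mod 13.
  i = 1 (α = 1): (1−6)(1−9)(1−8)(1−7) = (−5)·(−8)·(−7)·(−6) = 1680 ≡ 3, so v_1 = 3^{−1} = 9 (mod 13).
  i = 2 (α = 6): (6−1)(6−9)(6−8)(6−7) = 5·(−3)·(−2)·(−1) = −30 ≡ 9, so v_2 = 9^{−1} = 3 (mod 13).
  i = 3 (α = 9): (9−1)(9−6)(9−8)(9−7) = 8·3·1·2 = 48 ≡ 9, so v_3 = 9^{−1} = 3 (mod 13).
  i = 4 (α = 8): (8−1)(8−6)(8−9)(8−7) = 7·2·(−1)·1 = −14 ≡ 12, so v_4 = 12^{−1} = 12 (mod 13).
  i = 5 (α = 7): (7−1)(7−6)(7−9)(7−8) = 6·1·(−2)·(−1) = 12 ≡ 12, so v_5 = 12^{−1} = 12 (mod 13).
  v = [9, 3, 3, 12, 12].
Step 2: syndromes of r = [1, 5, 10, 4, 5] (all sums mod 13).
  S_0 = Σ v_i r_i = 9·1 + 3·5 + 3·10 + 12·4 + 12·5 = 162 ≡ 6.
  S_1 = Σ v_i α_i r_i = 9·1·1 + 3·6·5 + 3·9·10 + 12·8·4 + 12·7·5 = 1173 ≡ 3.
  α_i^2 mod 13 = [1, 10, 3, 12, 10].
  S_2 = Σ v_i α_i^2 r_i = 9·1·1 + 3·10·5 + 3·3·10 + 12·12·4 + 12·10·5 = 1425 ≡ 8.
  S = (6, 3, 8) ≠ 0, so r is not a codeword (an error is present).
Step 3: locate the error. For a single error e at position i, S_ℓ = v_i·e·α_i^ℓ, so α_err = S_1/S_0.
  S_0^{−1} = 6^{−1} = 11 (mod 13), so α_err = 3·11 = 33 ≡ 7 = α_5. Error position i = 5.
  Consistency check: S_2/S_1 = 8·9 = 72 ≡ 7 = α_err ✓ (single-error assumption holds).
Step 4: error magnitude e = S_0/v_5 = S_0·∏_{j≠5}(α_5 − α_j) = 6·12 = 72 ≡ 7 (mod 13).
Step 5: correct position 5: c_5 = r_5 − e = 5 − 7 ≡ 11 (mod 13). Hence c = [1, 5, 10, 4, 11].
  Check: interpolating c through the α_i gives m(x) = 8 + 6·x (degree < 2) with m(α_i) = c_i for every i, so c is indeed a codeword.


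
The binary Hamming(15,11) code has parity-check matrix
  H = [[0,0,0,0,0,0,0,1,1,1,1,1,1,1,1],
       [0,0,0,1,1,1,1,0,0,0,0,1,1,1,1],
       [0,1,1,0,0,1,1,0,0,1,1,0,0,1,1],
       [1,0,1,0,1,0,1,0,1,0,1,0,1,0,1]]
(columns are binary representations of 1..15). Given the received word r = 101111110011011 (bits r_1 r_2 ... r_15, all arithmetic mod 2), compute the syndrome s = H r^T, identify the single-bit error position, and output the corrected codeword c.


s = (1, 1, 0, 0)^T, error position = 12, corrected codeword c = 101111110010011

Compute s = H r^T mod 2 one row at a time:
  s_1 = 1 + 0 + 0 + 1 + 1 + 0 + 1 + 1 = 5 ≡ 1 (mod 2).
  s_2 = 1 + 1 + 1 + 1 + 1 + 0 + 1 + 1 = 7 ≡ 1 (mod 2).
  s_3 = 0 + 1 + 1 + 1 + 0 + 1 + 1 + 1 = 6 ≡ 0 (mod 2).
  s_4 = 1 + 1 + 1 + 1 + 0 + 1 + 0 + 1 = 6 ≡ 0 (mod 2).
s = (1, 1, 0, 0)^T — this equals column 12 of H (binary 1100), so error is at position 12.
Correct: flip bit 12 of r = 101111110011011 to get c = 101111110010011.


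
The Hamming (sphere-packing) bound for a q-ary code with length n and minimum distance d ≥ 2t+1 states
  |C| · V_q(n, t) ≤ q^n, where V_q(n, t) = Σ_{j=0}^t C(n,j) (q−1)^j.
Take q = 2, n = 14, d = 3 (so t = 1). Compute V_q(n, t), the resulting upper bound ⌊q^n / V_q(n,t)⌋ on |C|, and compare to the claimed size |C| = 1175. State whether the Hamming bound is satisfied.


V_q(n, t) = 15, q^n = 16384, Hamming bound = 1092, |C| = 1175 > bound (violated).

Step 1: Compute V_q(n, t) = Σ_{j=0}^1 C(n, j) (q−1)^j.
  j = 0: C(14,0)·(1)^0 = 1·1 = 1.
  j = 1: C(14,1)·(1)^1 = 14·1 = 14.
  V_q(n, t) = 1 + 14 = 15.
Step 2: q^n = 2^14 = 16384.
Step 3: Hamming bound ⌊q^n / V_q(n,t)⌋ = ⌊16384/15⌋ = 1092.
Step 4: Compare |C| = 1175 to 1092: violated.
The claimed |C| lies above the Hamming bound, so no 2-ary code of length 14 with d ≥ 3 can have 1175 codewords.


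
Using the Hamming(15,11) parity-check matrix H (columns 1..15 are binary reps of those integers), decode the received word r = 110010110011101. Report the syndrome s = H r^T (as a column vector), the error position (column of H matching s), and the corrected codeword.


s = (1, 1, 0, 0)^T, error position = 12, corrected codeword c = 110010110010101

Compute s = H r^T mod 2 one row at a time:
  s_1 = 1 + 0 + 0 + 1 + 1 + 1 + 0 + 1 = 5 ≡ 1 (mod 2).
  s_2 = 0 + 1 + 0 + 1 + 1 + 1 + 0 + 1 = 5 ≡ 1 (mod 2).
  s_3 = 1 + 0 + 0 + 1 + 0 + 1 + 0 + 1 = 4 ≡ 0 (mod 2).
  s_4 = 1 + 0 + 1 + 1 + 0 + 1 + 1 + 1 = 6 ≡ 0 (mod 2).
s = (1, 1, 0, 0)^T — this equals column 12 of H (binary 1100), so error is at position 12.
Correct: flip bit 12 of r = 110010110011101 to get c = 110010110010101.


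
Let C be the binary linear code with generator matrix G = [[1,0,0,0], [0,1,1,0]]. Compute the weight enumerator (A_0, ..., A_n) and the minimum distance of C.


Weight distribution: A_0 = 1, A_1 = 1, A_2 = 1, A_3 = 1. Minimum distance d = 1.

Enumerate all 2^2 = 4 messages m ∈ F_2^2.
For each, compute codeword c = mG in F_2^4, then tally its weight.
  m = 00 → c = 0000, weight = 0.
  m = 10 → c = 1000, weight = 1.
  m = 01 → c = 0110, weight = 2.
  m = 11 → c = 1110, weight = 3.
Tally weights:
  weight 0: 1 codewords.
  weight 1: 1 codewords.
  weight 2: 1 codewords.
  weight 3: 1 codewords.
Minimum distance d = smallest w > 0 with A_w > 0 = 1.
Sanity: Σ A_w = 4 = 2^2 = 4 ✓.


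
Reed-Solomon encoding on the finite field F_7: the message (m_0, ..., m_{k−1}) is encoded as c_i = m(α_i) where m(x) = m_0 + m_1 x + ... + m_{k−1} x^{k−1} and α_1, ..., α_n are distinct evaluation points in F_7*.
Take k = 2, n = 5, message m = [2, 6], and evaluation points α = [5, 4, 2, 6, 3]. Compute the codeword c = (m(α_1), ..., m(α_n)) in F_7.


c = [4, 5, 0, 3, 6]

Message polynomial: m(x) = 2 + 6·x (mod 7).
For each evaluation point α_i, compute m(α_i) mod 7:
  α_1 = 5: Horner steps 6 → 4, so m(5) = 4.
  α_2 = 4: Horner steps 6 → 5, so m(4) = 5.
  α_3 = 2: Horner steps 6 → 0, so m(2) = 0.
  α_4 = 6: Horner steps 6 → 3, so m(6) = 3.
  α_5 = 3: Horner steps 6 → 6, so m(3) = 6.
Codeword c = [4, 5, 0, 3, 6] ∈ F_7^5.


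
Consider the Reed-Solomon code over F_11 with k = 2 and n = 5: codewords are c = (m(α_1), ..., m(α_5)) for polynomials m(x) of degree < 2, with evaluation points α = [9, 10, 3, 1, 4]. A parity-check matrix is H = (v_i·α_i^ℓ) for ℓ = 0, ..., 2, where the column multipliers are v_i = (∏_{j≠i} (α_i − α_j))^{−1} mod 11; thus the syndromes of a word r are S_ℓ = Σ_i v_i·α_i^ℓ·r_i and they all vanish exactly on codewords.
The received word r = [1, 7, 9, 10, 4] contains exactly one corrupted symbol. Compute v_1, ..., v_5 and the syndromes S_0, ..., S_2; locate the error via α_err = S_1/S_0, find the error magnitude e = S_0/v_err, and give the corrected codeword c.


S = (8, 8, 8), error at position 4, error magnitude e = 2, c = [1, 7, 9, 8, 4].

Step 1: column multipliers v_i = (∏_{j≠i}(α_i − α_j))^{−1} mod 11.
  i = 1 (α = 9): (9−10)(9−3)(9−1)(9−4) = (−1)·6·8·5 = −240 ≡ 2, so v_1 = 2^{−1} = 6 (mod 11).
  i = 2 (α = 10): (10−9)(10−3)(10−1)(10−4) = 1·7·9·6 = 378 ≡ 4, so v_2 = 4^{−1} = 3 (mod 11).
  i = 3 (α = 3): (3−9)(3−10)(3−1)(3−4) = (−6)·(−7)·2·(−1) = −84 ≡ 4, so v_3 = 4^{−1} = 3 (mod 11).
  i = 4 (α = 1): (1−9)(1−10)(1−3)(1−4) = (−8)·(−9)·(−2)·(−3) = 432 ≡ 3, so v_4 = 3^{−1} = 4 (mod 11).
  i = 5 (α = 4): (4−9)(4−10)(4−3)(4−1) = (−5)·(−6)·1·3 = 90 ≡ 2, so v_5 = 2^{−1} = 6 (mod 11).
  v = [6, 3, 3, 4, 6].
Step 2: syndromes of r = [1, 7, 9, 10, 4] (all sums mod 11).
  S_0 = Σ v_i r_i = 6·1 + 3·7 + 3·9 + 4·10 + 6·4 = 118 ≡ 8.
  S_1 = Σ v_i α_i r_i = 6·9·1 + 3·10·7 + 3·3·9 + 4·1·10 + 6·4·4 = 481 ≡ 8.
  α_i^2 mod 11 = [4, 1, 9, 1, 5].
  S_2 = Σ v_i α_i^2 r_i = 6·4·1 + 3·1·7 + 3·9·9 + 4·1·10 + 6·5·4 = 448 ≡ 8.
  S = (8, 8, 8) ≠ 0, so r is not a codeword (an error is present).
Step 3: locate the error. For a single error e at position i, S_ℓ = v_i·e·α_i^ℓ, so α_err = S_1/S_0.
  S_0^{−1} = 8^{−1} = 7 (mod 11), so α_err = 8·7 = 56 ≡ 1 = α_4. Error position i = 4.
  Consistency check: S_2/S_1 = 8·7 = 56 ≡ 1 = α_err ✓ (single-error assumption holds).
Step 4: error magnitude e = S_0/v_4 = S_0·∏_{j≠4}(α_4 − α_j) = 8·3 = 24 ≡ 2 (mod 11).
Step 5: correct position 4: c_4 = r_4 − e = 10 − 2 ≡ 8 (mod 11). Hence c = [1, 7, 9, 8, 4].
  Check: interpolating c through the α_i gives m(x) = 2 + 6·x (degree < 2) with m(α_i) = c_i for every i, so c is indeed a codeword.


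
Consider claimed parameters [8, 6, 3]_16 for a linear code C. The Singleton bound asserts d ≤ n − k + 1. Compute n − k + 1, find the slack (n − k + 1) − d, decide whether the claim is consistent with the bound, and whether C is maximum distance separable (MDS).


Singleton RHS = n − k + 1 = 3, slack = 0, bound satisfied, MDS.

Singleton bound: d ≤ n − k + 1.
Here n = 8, k = 6, so n − k + 1 = 3.
Given d = 3, check d ≤ 3: YES.
Slack = (n − k + 1) − d = 0.
The code is MDS (slack = 0).
Description: the claimed parameters are [8, 6, 3]_16; such a code would be MDS (meets Singleton bound).


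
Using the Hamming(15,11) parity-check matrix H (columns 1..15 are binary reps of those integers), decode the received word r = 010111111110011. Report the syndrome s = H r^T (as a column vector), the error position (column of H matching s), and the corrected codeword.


s = (0, 0, 1, 1)^T, error position = 3, corrected codeword c = 011111111110011

Compute s = H r^T mod 2 one row at a time:
  s_1 = 1 + 1 + 1 + 1 + 0 + 0 + 1 + 1 = 6 ≡ 0 (mod 2).
  s_2 = 1 + 1 + 1 + 1 + 0 + 0 + 1 + 1 = 6 ≡ 0 (mod 2).
  s_3 = 1 + 0 + 1 + 1 + 1 + 1 + 1 + 1 = 7 ≡ 1 (mod 2).
  s_4 = 0 + 0 + 1 + 1 + 1 + 1 + 0 + 1 = 5 ≡ 1 (mod 2).
s = (0, 0, 1, 1)^T — this equals column 3 of H (binary 0011), so error is at position 3.
Correct: flip bit 3 of r = 010111111110011 to get c = 011111111110011.


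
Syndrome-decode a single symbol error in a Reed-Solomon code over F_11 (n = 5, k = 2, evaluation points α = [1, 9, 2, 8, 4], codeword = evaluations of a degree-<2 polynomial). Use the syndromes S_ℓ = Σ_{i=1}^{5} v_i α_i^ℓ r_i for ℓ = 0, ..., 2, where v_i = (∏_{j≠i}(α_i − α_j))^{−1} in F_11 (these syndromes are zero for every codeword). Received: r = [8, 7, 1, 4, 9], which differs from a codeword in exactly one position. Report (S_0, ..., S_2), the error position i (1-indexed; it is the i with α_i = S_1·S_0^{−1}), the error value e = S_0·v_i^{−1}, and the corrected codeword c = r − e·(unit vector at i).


S = (7, 1, 8), error at position 4, error magnitude e = 1, c = [8, 7, 1, 3, 9].

Step 1: column multipliers v_i = (∏_{j≠i}(α_i − α_j))^{−1} mod 11.
  i = 1 (α = 1): (1−9)(1−2)(1−8)(1−4) = (−8)·(−1)·(−7)·(−3) = 168 ≡ 3, so v_1 = 3^{−1} = 4 (mod 11).
  i = 2 (α = 9): (9−1)(9−2)(9−8)(9−4) = 8·7·1·5 = 280 ≡ 5, so v_2 = 5^{−1} = 9 (mod 11).
  i = 3 (α = 2): (2−1)(2−9)(2−8)(2−4) = 1·(−7)·(−6)·(−2) = −84 ≡ 4, so v_3 = 4^{−1} = 3 (mod 11).
  i = 4 (α = 8): (8−1)(8−9)(8−2)(8−4) = 7·(−1)·6·4 = −168 ≡ 8, so v_4 = 8^{−1} = 7 (mod 11).
  i = 5 (α = 4): (4−1)(4−9)(4−2)(4−8) = 3·(−5)·2·(−4) = 120 ≡ 10, so v_5 = 10^{−1} = 10 (mod 11).
  v = [4, 9, 3, 7, 10].
Step 2: syndromes of r = [8, 7, 1, 4, 9] (all sums mod 11).
  S_0 = Σ v_i r_i = 4·8 + 9·7 + 3·1 + 7·4 + 10·9 = 216 ≡ 7.
  S_1 = Σ v_i α_i r_i = 4·1·8 + 9·9·7 + 3·2·1 + 7·8·4 + 10·4·9 = 1189 ≡ 1.
  α_i^2 mod 11 = [1, 4, 4, 9, 5].
  S_2 = Σ v_i α_i^2 r_i = 4·1·8 + 9·4·7 + 3·4·1 + 7·9·4 + 10·5·9 = 998 ≡ 8.
  S = (7, 1, 8) ≠ 0, so r is not a codeword (an error is present).
Step 3: locate the error. For a single error e at position i, S_ℓ = v_i·e·α_i^ℓ, so α_err = S_1/S_0.
  S_0^{−1} = 7^{−1} = 8 (mod 11), so α_err = 1·8 = 8 ≡ 8 = α_4. Error position i = 4.
  Consistency check: S_2/S_1 = 8·1 = 8 ≡ 8 = α_err ✓ (single-error assumption holds).
Step 4: error magnitude e = S_0/v_4 = S_0·∏_{j≠4}(α_4 − α_j) = 7·8 = 56 ≡ 1 (mod 11).
Step 5: correct position 4: c_4 = r_4 − e = 4 − 1 ≡ 3 (mod 11). Hence c = [8, 7, 1, 3, 9].
  Check: interpolating c through the α_i gives m(x) = 4 + 4·x (degree < 2) with m(α_i) = c_i for every i, so c is indeed a codeword.


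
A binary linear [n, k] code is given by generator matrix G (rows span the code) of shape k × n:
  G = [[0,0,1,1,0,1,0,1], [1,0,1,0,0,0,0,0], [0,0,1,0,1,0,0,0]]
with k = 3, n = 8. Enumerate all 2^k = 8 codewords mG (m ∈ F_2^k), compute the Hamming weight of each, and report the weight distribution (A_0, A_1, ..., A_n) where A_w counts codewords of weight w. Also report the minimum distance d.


Weight distribution: A_0 = 1, A_2 = 3, A_4 = 3, A_6 = 1. Minimum distance d = 2.

Enumerate all 2^3 = 8 messages m ∈ F_2^3.
For each, compute codeword c = mG in F_2^8, then tally its weight.
  m = 000 → c = 00000000, weight = 0.
  m = 100 → c = 00110101, weight = 4.
  m = 010 → c = 10100000, weight = 2.
  m = 110 → c = 10010101, weight = 4.
  m = 001 → c = 00101000, weight = 2.
  m = 101 → c = 00011101, weight = 4.
  m = 011 → c = 10001000, weight = 2.
  m = 111 → c = 10111101, weight = 6.
Tally weights:
  weight 0: 1 codewords.
  weight 2: 3 codewords.
  weight 4: 3 codewords.
  weight 6: 1 codewords.
Minimum distance d = smallest w > 0 with A_w > 0 = 2.
Sanity: Σ A_w = 8 = 2^3 = 8 ✓.


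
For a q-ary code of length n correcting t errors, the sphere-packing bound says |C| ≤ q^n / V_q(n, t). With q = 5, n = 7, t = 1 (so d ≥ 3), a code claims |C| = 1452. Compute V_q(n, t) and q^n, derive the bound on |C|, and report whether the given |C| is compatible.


V_q(n, t) = 29, q^n = 78125, Hamming bound = 2693, |C| = 1452 ≤ bound (satisfied).

Step 1: Compute V_q(n, t) = Σ_{j=0}^1 C(n, j) (q−1)^j.
  j = 0: C(7,0)·(4)^0 = 1·1 = 1.
  j = 1: C(7,1)·(4)^1 = 7·4 = 28.
  V_q(n, t) = 1 + 28 = 29.
Step 2: q^n = 5^7 = 78125.
Step 3: Hamming bound ⌊q^n / V_q(n,t)⌋ = ⌊78125/29⌋ = 2693.
Step 4: Compare |C| = 1452 to 2693: satisfied.
The claimed |C| lies below the Hamming bound.


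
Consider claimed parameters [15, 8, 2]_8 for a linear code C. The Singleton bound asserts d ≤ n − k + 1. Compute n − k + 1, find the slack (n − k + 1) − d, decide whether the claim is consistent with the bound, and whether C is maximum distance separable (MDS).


Singleton RHS = n − k + 1 = 8, slack = 6, bound satisfied, not MDS.

Singleton bound: d ≤ n − k + 1.
Here n = 15, k = 8, so n − k + 1 = 8.
Given d = 2, check d ≤ 8: YES.
Slack = (n − k + 1) − d = 6.
The code is NOT MDS (slack = 6 > 0).
Description: the claimed parameters are [15, 8, 2]_8; such a code would be non-MDS.


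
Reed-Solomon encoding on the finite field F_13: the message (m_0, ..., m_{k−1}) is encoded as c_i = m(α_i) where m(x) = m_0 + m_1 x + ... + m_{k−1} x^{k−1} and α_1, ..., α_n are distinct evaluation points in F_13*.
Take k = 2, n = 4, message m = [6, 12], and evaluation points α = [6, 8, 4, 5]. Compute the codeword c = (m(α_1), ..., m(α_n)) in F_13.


c = [0, 11, 2, 1]

Message polynomial: m(x) = 6 + 12·x (mod 13).
For each evaluation point α_i, compute m(α_i) mod 13:
  α_1 = 6: Horner steps 12 → 0, so m(6) = 0.
  α_2 = 8: Horner steps 12 → 11, so m(8) = 11.
  α_3 = 4: Horner steps 12 → 2, so m(4) = 2.
  α_4 = 5: Horner steps 12 → 1, so m(5) = 1.
Codeword c = [0, 11, 2, 1] ∈ F_13^4.


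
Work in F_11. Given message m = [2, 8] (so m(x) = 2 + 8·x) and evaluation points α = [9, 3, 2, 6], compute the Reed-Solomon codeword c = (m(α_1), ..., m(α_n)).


c = [8, 4, 7, 6]

Message polynomial: m(x) = 2 + 8·x (mod 11).
For each evaluation point α_i, compute m(α_i) mod 11:
  α_1 = 9: Horner steps 8 → 8, so m(9) = 8.
  α_2 = 3: Horner steps 8 → 4, so m(3) = 4.
  α_3 = 2: Horner steps 8 → 7, so m(2) = 7.
  α_4 = 6: Horner steps 8 → 6, so m(6) = 6.
Codeword c = [8, 4, 7, 6] ∈ F_11^4.


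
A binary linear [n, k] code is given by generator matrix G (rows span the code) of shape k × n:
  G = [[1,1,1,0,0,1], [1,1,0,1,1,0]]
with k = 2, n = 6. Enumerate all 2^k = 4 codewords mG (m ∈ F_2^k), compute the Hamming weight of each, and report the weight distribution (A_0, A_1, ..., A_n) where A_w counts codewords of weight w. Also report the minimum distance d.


Weight distribution: A_0 = 1, A_4 = 3. Minimum distance d = 4.

Enumerate all 2^2 = 4 messages m ∈ F_2^2.
For each, compute codeword c = mG in F_2^6, then tally its weight.
  m = 00 → c = 000000, weight = 0.
  m = 10 → c = 111001, weight = 4.
  m = 01 → c = 110110, weight = 4.
  m = 11 → c = 001111, weight = 4.
Tally weights:
  weight 0: 1 codewords.
  weight 4: 3 codewords.
Minimum distance d = smallest w > 0 with A_w > 0 = 4.
Sanity: Σ A_w = 4 = 2^2 = 4 ✓.


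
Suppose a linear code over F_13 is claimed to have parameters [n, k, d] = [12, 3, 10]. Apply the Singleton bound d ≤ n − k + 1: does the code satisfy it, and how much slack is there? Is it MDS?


Singleton RHS = n − k + 1 = 10, slack = 0, bound satisfied, MDS.

Singleton bound: d ≤ n − k + 1.
Here n = 12, k = 3, so n − k + 1 = 10.
Given d = 10, check d ≤ 10: YES.
Slack = (n − k + 1) − d = 0.
The code is MDS (slack = 0).
Description: the claimed parameters are [12, 3, 10]_13; such a code would be MDS (meets Singleton bound).


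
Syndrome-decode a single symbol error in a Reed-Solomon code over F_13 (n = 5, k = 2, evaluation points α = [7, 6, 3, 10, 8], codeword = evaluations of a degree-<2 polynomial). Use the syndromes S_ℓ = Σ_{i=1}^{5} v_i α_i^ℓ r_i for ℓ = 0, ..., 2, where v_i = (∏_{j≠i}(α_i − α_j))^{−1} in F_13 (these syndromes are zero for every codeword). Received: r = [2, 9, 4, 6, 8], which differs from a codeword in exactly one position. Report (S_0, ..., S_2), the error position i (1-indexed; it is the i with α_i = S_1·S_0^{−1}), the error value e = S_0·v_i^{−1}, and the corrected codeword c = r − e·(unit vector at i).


S = (1, 10, 9), error at position 4, error magnitude e = 12, c = [2, 9, 4, 7, 8].

Step 1: column multipliers v_i = (∏_{j≠i}(α_i − α_j))^{−1} mod 13.
  i = 1 (α = 7): (7−6)(7−3)(7−10)(7−8) = 1·4·(−3)·(−1) = 12 ≡ 12, so v_1 = 12^{−1} = 12 (mod 13).
  i = 2 (α = 6): (6−7)(6−3)(6−10)(6−8) = (−1)·3·(−4)·(−2) = −24 ≡ 2, so v_2 = 2^{−1} = 7 (mod 13).
  i = 3 (α = 3): (3−7)(3−6)(3−10)(3−8) = (−4)·(−3)·(−7)·(−5) = 420 ≡ 4, so v_3 = 4^{−1} = 10 (mod 13).
  i = 4 (α = 10): (10−7)(10−6)(10−3)(10−8) = 3·4·7·2 = 168 ≡ 12, so v_4 = 12^{−1} = 12 (mod 13).
  i = 5 (α = 8): (8−7)(8−6)(8−3)(8−10) = 1·2·5·(−2) = −20 ≡ 6, so v_5 = 6^{−1} = 11 (mod 13).
  v = [12, 7, 10, 12, 11].
Step 2: syndromes of r = [2, 9, 4, 6, 8] (all sums mod 13).
  S_0 = Σ v_i r_i = 12·2 + 7·9 + 10·4 + 12·6 + 11·8 = 287 ≡ 1.
  S_1 = Σ v_i α_i r_i = 12·7·2 + 7·6·9 + 10·3·4 + 12·10·6 + 11·8·8 = 2090 ≡ 10.
  α_i^2 mod 13 = [10, 10, 9, 9, 12].
  S_2 = Σ v_i α_i^2 r_i = 12·10·2 + 7·10·9 + 10·9·4 + 12·9·6 + 11·12·8 = 2934 ≡ 9.
  S = (1, 10, 9) ≠ 0, so r is not a codeword (an error is present).
Step 3: locate the error. For a single error e at position i, S_ℓ = v_i·e·α_i^ℓ, so α_err = S_1/S_0.
  S_0^{−1} = 1^{−1} = 1 (mod 13), so α_err = 10·1 = 10 ≡ 10 = α_4. Error position i = 4.
  Consistency check: S_2/S_1 = 9·4 = 36 ≡ 10 = α_err ✓ (single-error assumption holds).
Step 4: error magnitude e = S_0/v_4 = S_0·∏_{j≠4}(α_4 − α_j) = 1·12 = 12 ≡ 12 (mod 13).
Step 5: correct position 4: c_4 = r_4 − e = 6 − 12 ≡ 7 (mod 13). Hence c = [2, 9, 4, 7, 8].
  Check: interpolating c through the α_i gives m(x) = 12 + 6·x (degree < 2) with m(α_i) = c_i for every i, so c is indeed a codeword.


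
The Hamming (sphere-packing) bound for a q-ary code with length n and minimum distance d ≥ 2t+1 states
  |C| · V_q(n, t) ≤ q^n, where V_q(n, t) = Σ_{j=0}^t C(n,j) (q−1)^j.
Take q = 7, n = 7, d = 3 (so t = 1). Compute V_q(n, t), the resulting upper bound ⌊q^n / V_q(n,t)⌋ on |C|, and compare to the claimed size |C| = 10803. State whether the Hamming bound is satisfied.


V_q(n, t) = 43, q^n = 823543, Hamming bound = 19152, |C| = 10803 ≤ bound (satisfied).

Step 1: Compute V_q(n, t) = Σ_{j=0}^1 C(n, j) (q−1)^j.
  j = 0: C(7,0)·(6)^0 = 1·1 = 1.
  j = 1: C(7,1)·(6)^1 = 7·6 = 42.
  V_q(n, t) = 1 + 42 = 43.
Step 2: q^n = 7^7 = 823543.
Step 3: Hamming bound ⌊q^n / V_q(n,t)⌋ = ⌊823543/43⌋ = 19152.
Step 4: Compare |C| = 10803 to 19152: satisfied.
The claimed |C| lies below the Hamming bound.


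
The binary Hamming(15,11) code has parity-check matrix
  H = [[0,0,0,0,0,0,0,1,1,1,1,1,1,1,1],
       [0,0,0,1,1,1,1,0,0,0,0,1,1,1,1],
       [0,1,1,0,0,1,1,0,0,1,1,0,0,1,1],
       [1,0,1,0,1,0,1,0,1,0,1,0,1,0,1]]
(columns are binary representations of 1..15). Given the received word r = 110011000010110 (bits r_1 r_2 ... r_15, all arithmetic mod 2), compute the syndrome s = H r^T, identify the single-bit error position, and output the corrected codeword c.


s = (1, 0, 0, 0)^T, error position = 8, corrected codeword c = 110011010010110

Compute s = H r^T mod 2 one row at a time:
  s_1 = 0 + 0 + 0 + 1 + 0 + 1 + 1 + 0 = 3 ≡ 1 (mod 2).
  s_2 = 0 + 1 + 1 + 0 + 0 + 1 + 1 + 0 = 4 ≡ 0 (mod 2).
  s_3 = 1 + 0 + 1 + 0 + 0 + 1 + 1 + 0 = 4 ≡ 0 (mod 2).
  s_4 = 1 + 0 + 1 + 0 + 0 + 1 + 1 + 0 = 4 ≡ 0 (mod 2).
s = (1, 0, 0, 0)^T — this equals column 8 of H (binary 1000), so error is at position 8.
Correct: flip bit 8 of r = 110011000010110 to get c = 110011010010110.


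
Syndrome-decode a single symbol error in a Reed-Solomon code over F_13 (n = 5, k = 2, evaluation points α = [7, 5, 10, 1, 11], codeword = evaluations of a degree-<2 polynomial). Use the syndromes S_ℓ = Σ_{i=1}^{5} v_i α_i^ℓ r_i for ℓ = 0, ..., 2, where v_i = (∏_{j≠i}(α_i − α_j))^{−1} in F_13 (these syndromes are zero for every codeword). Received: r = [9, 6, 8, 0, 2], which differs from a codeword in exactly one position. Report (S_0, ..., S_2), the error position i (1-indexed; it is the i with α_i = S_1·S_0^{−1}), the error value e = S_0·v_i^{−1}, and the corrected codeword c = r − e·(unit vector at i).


S = (5, 11, 6), error at position 3, error magnitude e = 1, c = [9, 6, 7, 0, 2].

Step 1: column multipliers v_i = (∏_{j≠i}(α_i − α_j))^{−1} mod 13.
  i = 1 (α = 7): (7−5)(7−10)(7−1)(7−11) = 2·(−3)·6·(−4) = 144 ≡ 1, so v_1 = 1^{−1} = 1 (mod 13).
  i = 2 (α = 5): (5−7)(5−10)(5−1)(5−11) = (−2)·(−5)·4·(−6) = −240 ≡ 7, so v_2 = 7^{−1} = 2 (mod 13).
  i = 3 (α = 10): (10−7)(10−5)(10−1)(10−11) = 3·5·9·(−1) = −135 ≡ 8, so v_3 = 8^{−1} = 5 (mod 13).
  i = 4 (α = 1): (1−7)(1−5)(1−10)(1−11) = (−6)·(−4)·(−9)·(−10) = 2160 ≡ 2, so v_4 = 2^{−1} = 7 (mod 13).
  i = 5 (α = 11): (11−7)(11−5)(11−10)(11−1) = 4·6·1·10 = 240 ≡ 6, so v_5 = 6^{−1} = 11 (mod 13).
  v = [1, 2, 5, 7, 11].
Step 2: syndromes of r = [9, 6, 8, 0, 2] (all sums mod 13).
  S_0 = Σ v_i r_i = 1·9 + 2·6 + 5·8 + 7·0 + 11·2 = 83 ≡ 5.
  S_1 = Σ v_i α_i r_i = 1·7·9 + 2·5·6 + 5·10·8 + 7·1·0 + 11·11·2 = 765 ≡ 11.
  α_i^2 mod 13 = [10, 12, 9, 1, 4].
  S_2 = Σ v_i α_i^2 r_i = 1·10·9 + 2·12·6 + 5·9·8 + 7·1·0 + 11·4·2 = 682 ≡ 6.
  S = (5, 11, 6) ≠ 0, so r is not a codeword (an error is present).
Step 3: locate the error. For a single error e at position i, S_ℓ = v_i·e·α_i^ℓ, so α_err = S_1/S_0.
  S_0^{−1} = 5^{−1} = 8 (mod 13), so α_err = 11·8 = 88 ≡ 10 = α_3. Error position i = 3.
  Consistency check: S_2/S_1 = 6·6 = 36 ≡ 10 = α_err ✓ (single-error assumption holds).
Step 4: error magnitude e = S_0/v_3 = S_0·∏_{j≠3}(α_3 − α_j) = 5·8 = 40 ≡ 1 (mod 13).
Step 5: correct position 3: c_3 = r_3 − e = 8 − 1 ≡ 7 (mod 13). Hence c = [9, 6, 7, 0, 2].
  Check: interpolating c through the α_i gives m(x) = 5 + 8·x (degree < 2) with m(α_i) = c_i for every i, so c is indeed a codeword.


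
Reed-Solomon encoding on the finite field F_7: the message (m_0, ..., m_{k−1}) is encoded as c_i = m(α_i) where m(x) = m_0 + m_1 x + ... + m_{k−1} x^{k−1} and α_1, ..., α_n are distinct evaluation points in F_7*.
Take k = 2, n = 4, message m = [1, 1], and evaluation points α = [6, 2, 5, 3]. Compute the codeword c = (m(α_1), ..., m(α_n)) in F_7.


c = [0, 3, 6, 4]

Message polynomial: m(x) = 1 + 1·x (mod 7).
For each evaluation point α_i, compute m(α_i) mod 7:
  α_1 = 6: Horner steps 1 → 0, so m(6) = 0.
  α_2 = 2: Horner steps 1 → 3, so m(2) = 3.
  α_3 = 5: Horner steps 1 → 6, so m(5) = 6.
  α_4 = 3: Horner steps 1 → 4, so m(3) = 4.
Codeword c = [0, 3, 6, 4] ∈ F_7^4.


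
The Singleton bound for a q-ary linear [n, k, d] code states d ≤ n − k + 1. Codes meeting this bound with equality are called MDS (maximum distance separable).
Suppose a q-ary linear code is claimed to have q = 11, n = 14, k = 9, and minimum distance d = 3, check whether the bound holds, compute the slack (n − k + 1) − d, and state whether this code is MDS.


Singleton RHS = n − k + 1 = 6, slack = 3, bound satisfied, not MDS.

Singleton bound: d ≤ n − k + 1.
Here n = 14, k = 9, so n − k + 1 = 6.
Given d = 3, check d ≤ 6: YES.
Slack = (n − k + 1) − d = 3.
The code is NOT MDS (slack = 3 > 0).
Description: the claimed parameters are [14, 9, 3]_11; such a code would be non-MDS.


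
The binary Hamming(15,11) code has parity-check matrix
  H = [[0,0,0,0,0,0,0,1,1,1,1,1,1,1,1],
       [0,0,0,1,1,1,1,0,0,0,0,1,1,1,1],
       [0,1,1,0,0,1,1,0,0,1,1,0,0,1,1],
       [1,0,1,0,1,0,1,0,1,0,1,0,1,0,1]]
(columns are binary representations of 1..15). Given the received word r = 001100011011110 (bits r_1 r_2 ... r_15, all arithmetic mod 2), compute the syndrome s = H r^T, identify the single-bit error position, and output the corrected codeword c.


s = (0, 0, 1, 0)^T, error position = 2, corrected codeword c = 011100011011110

Compute s = H r^T mod 2 one row at a time:
  s_1 = 1 + 1 + 0 + 1 + 1 + 1 + 1 + 0 = 6 ≡ 0 (mod 2).
  s_2 = 1 + 0 + 0 + 0 + 1 + 1 + 1 + 0 = 4 ≡ 0 (mod 2).
  s_3 = 0 + 1 + 0 + 0 + 0 + 1 + 1 + 0 = 3 ≡ 1 (mod 2).
  s_4 = 0 + 1 + 0 + 0 + 1 + 1 + 1 + 0 = 4 ≡ 0 (mod 2).
s = (0, 0, 1, 0)^T — this equals column 2 of H (binary 0010), so error is at position 2.
Correct: flip bit 2 of r = 001100011011110 to get c = 011100011011110.


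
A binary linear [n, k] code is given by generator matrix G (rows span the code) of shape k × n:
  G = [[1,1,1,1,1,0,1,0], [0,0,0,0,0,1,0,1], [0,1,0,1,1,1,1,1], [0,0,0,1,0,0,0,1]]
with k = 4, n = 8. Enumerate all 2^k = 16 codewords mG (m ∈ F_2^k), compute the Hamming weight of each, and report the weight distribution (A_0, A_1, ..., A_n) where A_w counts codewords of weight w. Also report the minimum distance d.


Weight distribution: A_0 = 1, A_2 = 4, A_4 = 6, A_6 = 4, A_8 = 1. Minimum distance d = 2.

Enumerate all 2^4 = 16 messages m ∈ F_2^4.
For each, compute codeword c = mG in F_2^8, then tally its weight.
  m = 0000 → c = 00000000, weight = 0.
  m = 1000 → c = 11111010, weight = 6.
  m = 0100 → c = 00000101, weight = 2.
  m = 1100 → c = 11111111, weight = 8.
  m = 0010 → c = 01011111, weight = 6.
  m = 1010 → c = 10100101, weight = 4.
  m = 0110 → c = 01011010, weight = 4.
  m = 1110 → c = 10100000, weight = 2.
  m = 0001 → c = 00010001, weight = 2.
  m = 1001 → c = 11101011, weight = 6.
  m = 0101 → c = 00010100, weight = 2.
  m = 1101 → c = 11101110, weight = 6.
  m = 0011 → c = 01001110, weight = 4.
  m = 1011 → c = 10110100, weight = 4.
  m = 0111 → c = 01001011, weight = 4.
  m = 1111 → c = 10110001, weight = 4.
Tally weights:
  weight 0: 1 codewords.
  weight 2: 4 codewords.
  weight 4: 6 codewords.
  weight 6: 4 codewords.
  weight 8: 1 codewords.
Minimum distance d = smallest w > 0 with A_w > 0 = 2.
Sanity: Σ A_w = 16 = 2^4 = 16 ✓.


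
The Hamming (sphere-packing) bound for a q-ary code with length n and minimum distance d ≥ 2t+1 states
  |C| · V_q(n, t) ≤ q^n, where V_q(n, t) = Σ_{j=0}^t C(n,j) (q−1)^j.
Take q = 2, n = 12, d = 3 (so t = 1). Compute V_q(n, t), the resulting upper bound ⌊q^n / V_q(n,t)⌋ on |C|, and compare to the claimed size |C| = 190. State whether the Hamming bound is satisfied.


V_q(n, t) = 13, q^n = 4096, Hamming bound = 315, |C| = 190 ≤ bound (satisfied).

Step 1: Compute V_q(n, t) = Σ_{j=0}^1 C(n, j) (q−1)^j.
  j = 0: C(12,0)·(1)^0 = 1·1 = 1.
  j = 1: C(12,1)·(1)^1 = 12·1 = 12.
  V_q(n, t) = 1 + 12 = 13.
Step 2: q^n = 2^12 = 4096.
Step 3: Hamming bound ⌊q^n / V_q(n,t)⌋ = ⌊4096/13⌋ = 315.
Step 4: Compare |C| = 190 to 315: satisfied.
The claimed |C| lies below the Hamming bound.


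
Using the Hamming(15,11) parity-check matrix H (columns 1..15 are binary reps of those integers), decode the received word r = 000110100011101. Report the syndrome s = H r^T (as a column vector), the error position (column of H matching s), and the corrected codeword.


s = (0, 0, 1, 1)^T, error position = 3, corrected codeword c = 001110100011101

Compute s = H r^T mod 2 one row at a time:
  s_1 = 0 + 0 + 0 + 1 + 1 + 1 + 0 + 1 = 4 ≡ 0 (mod 2).
  s_2 = 1 + 1 + 0 + 1 + 1 + 1 + 0 + 1 = 6 ≡ 0 (mod 2).
  s_3 = 0 + 0 + 0 + 1 + 0 + 1 + 0 + 1 = 3 ≡ 1 (mod 2).
  s_4 = 0 + 0 + 1 + 1 + 0 + 1 + 1 + 1 = 5 ≡ 1 (mod 2).
s = (0, 0, 1, 1)^T — this equals column 3 of H (binary 0011), so error is at position 3.
Correct: flip bit 3 of r = 000110100011101 to get c = 001110100011101.
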